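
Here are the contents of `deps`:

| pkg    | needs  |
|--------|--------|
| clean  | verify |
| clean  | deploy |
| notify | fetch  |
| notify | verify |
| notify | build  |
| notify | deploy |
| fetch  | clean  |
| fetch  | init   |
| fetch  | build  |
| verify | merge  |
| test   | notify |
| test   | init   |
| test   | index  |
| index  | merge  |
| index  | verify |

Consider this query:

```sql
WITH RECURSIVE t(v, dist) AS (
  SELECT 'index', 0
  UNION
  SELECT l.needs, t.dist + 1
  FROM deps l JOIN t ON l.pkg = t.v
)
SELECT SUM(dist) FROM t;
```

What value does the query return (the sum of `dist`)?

4

Base: (index, dist=0).
Iteration 1: edges from {index} -> (merge, dist=1), (verify, dist=1).
Iteration 2: edges from {merge,verify} -> (merge, dist=2).
Iteration 3: no outgoing edges from {merge}; recursion stops.
SUM(dist) = 0 + 1 + 1 + 2 = 4.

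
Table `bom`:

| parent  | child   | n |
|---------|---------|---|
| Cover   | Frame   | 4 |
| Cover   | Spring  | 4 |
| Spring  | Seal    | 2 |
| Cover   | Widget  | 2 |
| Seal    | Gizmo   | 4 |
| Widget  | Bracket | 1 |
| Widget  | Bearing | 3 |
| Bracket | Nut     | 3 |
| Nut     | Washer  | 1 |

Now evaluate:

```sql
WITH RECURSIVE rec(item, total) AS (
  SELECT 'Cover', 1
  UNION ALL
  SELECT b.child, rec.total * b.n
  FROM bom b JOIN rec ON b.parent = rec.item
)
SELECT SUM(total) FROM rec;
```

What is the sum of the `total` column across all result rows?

Base: (Cover, total=1).
Iteration 1: components of {Cover} -> Frame = 1*4 = 4, Spring = 1*4 = 4, Widget = 1*2 = 2.
Iteration 2: components of {Frame,Spring,Widget} -> Bearing = 2*3 = 6, Bracket = 2*1 = 2, Seal = 4*2 = 8.
Iteration 3: components of {Bearing,Bracket,Seal} -> Gizmo = 8*4 = 32, Nut = 2*3 = 6.
Iteration 4: components of {Gizmo,Nut} -> Washer = 6*1 = 6.
Iteration 5: no further components; recursion stops.
SUM(total) = 1 + 4 + 4 + 2 + 8 + 2 + 6 + 32 + 6 + 6 = 71.

71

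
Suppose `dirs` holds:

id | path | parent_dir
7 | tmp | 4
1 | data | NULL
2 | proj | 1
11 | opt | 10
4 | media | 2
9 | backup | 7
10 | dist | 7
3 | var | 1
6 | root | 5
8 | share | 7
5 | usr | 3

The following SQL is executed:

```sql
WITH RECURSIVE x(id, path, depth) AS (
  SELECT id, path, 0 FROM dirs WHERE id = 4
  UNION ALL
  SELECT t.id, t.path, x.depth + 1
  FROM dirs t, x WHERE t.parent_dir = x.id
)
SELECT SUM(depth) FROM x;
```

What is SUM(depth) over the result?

10

Base: id=4 (media) at depth 0.
Iteration 1: rows with parent_dir in {4} -> tmp (id 7, depth 1).
Iteration 2: rows with parent_dir in {7} -> share (id 8, depth 2), backup (id 9, depth 2), dist (id 10, depth 2).
Iteration 3: rows with parent_dir in {8,9,10} -> opt (id 11, depth 3).
Iteration 4: no rows with parent_dir in {11}; recursion stops.
SUM(depth) = 0 + 1 + 2 + 2 + 2 + 3 = 10.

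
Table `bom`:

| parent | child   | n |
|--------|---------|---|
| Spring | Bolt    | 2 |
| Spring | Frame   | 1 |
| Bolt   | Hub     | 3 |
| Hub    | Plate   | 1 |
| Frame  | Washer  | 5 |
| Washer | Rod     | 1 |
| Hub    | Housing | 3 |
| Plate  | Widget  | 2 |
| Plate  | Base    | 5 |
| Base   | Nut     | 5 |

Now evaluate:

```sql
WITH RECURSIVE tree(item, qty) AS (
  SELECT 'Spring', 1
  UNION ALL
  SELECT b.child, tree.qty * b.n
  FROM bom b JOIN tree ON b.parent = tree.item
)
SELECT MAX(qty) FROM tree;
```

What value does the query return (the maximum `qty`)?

150

Base: (Spring, qty=1).
Iteration 1: components of {Spring} -> Bolt = 1*2 = 2, Frame = 1*1 = 1.
Iteration 2: components of {Bolt,Frame} -> Hub = 2*3 = 6, Washer = 1*5 = 5.
Iteration 3: components of {Hub,Washer} -> Housing = 6*3 = 18, Plate = 6*1 = 6, Rod = 5*1 = 5.
Iteration 4: components of {Housing,Plate,Rod} -> Base = 6*5 = 30, Widget = 6*2 = 12.
Iteration 5: components of {Base,Widget} -> Nut = 30*5 = 150.
Iteration 6: no further components; recursion stops.
qty values: 1, 2, 1, 6, 5, 6, 18, 5, 12, 30, 150; the maximum is 150.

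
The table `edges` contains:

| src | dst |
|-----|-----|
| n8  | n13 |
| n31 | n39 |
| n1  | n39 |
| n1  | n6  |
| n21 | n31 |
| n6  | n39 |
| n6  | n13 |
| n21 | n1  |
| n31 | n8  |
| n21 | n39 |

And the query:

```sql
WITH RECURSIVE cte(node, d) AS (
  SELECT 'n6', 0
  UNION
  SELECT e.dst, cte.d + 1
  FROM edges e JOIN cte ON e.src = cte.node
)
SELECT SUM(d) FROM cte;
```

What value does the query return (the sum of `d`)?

Base: (n6, d=0).
Iteration 1: edges from {n6} -> (n13, d=1), (n39, d=1).
Iteration 2: no outgoing edges from {n13,n39}; recursion stops.
SUM(d) = 0 + 1 + 1 = 2.

2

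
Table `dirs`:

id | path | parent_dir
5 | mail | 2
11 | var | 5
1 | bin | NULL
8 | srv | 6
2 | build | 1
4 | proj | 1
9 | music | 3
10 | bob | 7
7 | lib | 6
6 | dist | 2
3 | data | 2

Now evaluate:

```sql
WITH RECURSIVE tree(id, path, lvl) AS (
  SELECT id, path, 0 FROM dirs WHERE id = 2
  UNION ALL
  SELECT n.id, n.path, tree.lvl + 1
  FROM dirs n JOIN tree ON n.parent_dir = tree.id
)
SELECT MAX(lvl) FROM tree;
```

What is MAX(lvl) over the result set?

3

Base: id=2 (build) at lvl 0.
Iteration 1: rows with parent_dir in {2} -> data (id 3, lvl 1), mail (id 5, lvl 1), dist (id 6, lvl 1).
Iteration 2: rows with parent_dir in {3,5,6} -> lib (id 7, lvl 2), srv (id 8, lvl 2), music (id 9, lvl 2), var (id 11, lvl 2).
Iteration 3: rows with parent_dir in {7,8,9,11} -> bob (id 10, lvl 3).
Iteration 4: no rows with parent_dir in {10}; recursion stops.
lvl values: 0, 1, 1, 1, 2, 2, 2, 2, 3; the maximum is 3.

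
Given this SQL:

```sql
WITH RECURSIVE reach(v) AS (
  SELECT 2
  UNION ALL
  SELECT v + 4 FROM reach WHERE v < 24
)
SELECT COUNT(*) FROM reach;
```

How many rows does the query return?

Base: v=2.
Iteration 1: 2 < 24 holds -> v = 2 + 4 = 6.
Iteration 2: 6 < 24 holds -> v = 6 + 4 = 10.
Iteration 3: 10 < 24 holds -> v = 10 + 4 = 14.
Iteration 4: 14 < 24 holds -> v = 14 + 4 = 18.
Iteration 5: 18 < 24 holds -> v = 18 + 4 = 22.
Iteration 6: 22 < 24 holds -> v = 22 + 4 = 26.
Iteration 7: 26 < 24 fails; recursion stops.
Total rows emitted: 7.

7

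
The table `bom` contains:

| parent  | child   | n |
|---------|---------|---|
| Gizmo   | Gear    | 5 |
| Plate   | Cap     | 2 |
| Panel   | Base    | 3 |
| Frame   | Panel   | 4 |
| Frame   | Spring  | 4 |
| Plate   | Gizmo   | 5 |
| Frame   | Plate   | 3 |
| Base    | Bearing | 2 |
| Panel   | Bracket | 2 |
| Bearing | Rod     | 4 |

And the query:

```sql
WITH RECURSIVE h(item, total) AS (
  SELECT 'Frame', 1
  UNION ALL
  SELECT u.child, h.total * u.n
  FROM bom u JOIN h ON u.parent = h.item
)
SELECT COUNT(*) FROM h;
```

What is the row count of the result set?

Base: (Frame, total=1).
Iteration 1: components of {Frame} -> Panel = 1*4 = 4, Plate = 1*3 = 3, Spring = 1*4 = 4.
Iteration 2: components of {Panel,Plate,Spring} -> Base = 4*3 = 12, Bracket = 4*2 = 8, Cap = 3*2 = 6, Gizmo = 3*5 = 15.
Iteration 3: components of {Base,Bracket,Cap,Gizmo} -> Bearing = 12*2 = 24, Gear = 15*5 = 75.
Iteration 4: components of {Bearing,Gear} -> Rod = 24*4 = 96.
Iteration 5: no further components; recursion stops.
Total rows emitted: 11.

11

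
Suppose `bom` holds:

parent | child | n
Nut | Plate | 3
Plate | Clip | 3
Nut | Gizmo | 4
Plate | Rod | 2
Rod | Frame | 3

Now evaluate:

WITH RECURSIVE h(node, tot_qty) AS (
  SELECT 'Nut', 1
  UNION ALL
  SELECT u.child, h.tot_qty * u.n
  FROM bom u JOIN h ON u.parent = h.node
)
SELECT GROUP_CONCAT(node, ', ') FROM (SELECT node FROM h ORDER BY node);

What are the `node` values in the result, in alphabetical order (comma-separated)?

Clip, Frame, Gizmo, Nut, Plate, Rod

Base: (Nut, tot_qty=1).
Iteration 1: components of {Nut} -> Gizmo = 1*4 = 4, Plate = 1*3 = 3.
Iteration 2: components of {Gizmo,Plate} -> Clip = 3*3 = 9, Rod = 3*2 = 6.
Iteration 3: components of {Clip,Rod} -> Frame = 6*3 = 18.
Iteration 4: no further components; recursion stops.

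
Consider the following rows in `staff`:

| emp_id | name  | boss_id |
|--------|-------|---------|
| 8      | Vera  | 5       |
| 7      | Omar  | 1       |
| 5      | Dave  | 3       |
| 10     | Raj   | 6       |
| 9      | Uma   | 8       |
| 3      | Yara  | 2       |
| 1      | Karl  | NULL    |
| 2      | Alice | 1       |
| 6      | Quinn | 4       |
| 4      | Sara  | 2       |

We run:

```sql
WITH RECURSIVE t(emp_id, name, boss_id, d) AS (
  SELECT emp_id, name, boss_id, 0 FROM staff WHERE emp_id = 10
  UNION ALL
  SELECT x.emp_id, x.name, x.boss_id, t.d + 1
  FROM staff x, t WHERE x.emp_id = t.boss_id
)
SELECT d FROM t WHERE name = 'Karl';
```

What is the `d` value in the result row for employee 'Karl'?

Base: emp_id=10 (Raj), boss_id=6, d 0.
Iteration 1: join on emp_id=6 -> Quinn (id 6, boss_id=4, d 1).
Iteration 2: join on emp_id=4 -> Sara (id 4, boss_id=2, d 2).
Iteration 3: join on emp_id=2 -> Alice (id 2, boss_id=1, d 3).
Iteration 4: join on emp_id=1 -> Karl (id 1, boss_id=NULL, d 4).
Iteration 5: boss_id is NULL; no match; recursion stops.

4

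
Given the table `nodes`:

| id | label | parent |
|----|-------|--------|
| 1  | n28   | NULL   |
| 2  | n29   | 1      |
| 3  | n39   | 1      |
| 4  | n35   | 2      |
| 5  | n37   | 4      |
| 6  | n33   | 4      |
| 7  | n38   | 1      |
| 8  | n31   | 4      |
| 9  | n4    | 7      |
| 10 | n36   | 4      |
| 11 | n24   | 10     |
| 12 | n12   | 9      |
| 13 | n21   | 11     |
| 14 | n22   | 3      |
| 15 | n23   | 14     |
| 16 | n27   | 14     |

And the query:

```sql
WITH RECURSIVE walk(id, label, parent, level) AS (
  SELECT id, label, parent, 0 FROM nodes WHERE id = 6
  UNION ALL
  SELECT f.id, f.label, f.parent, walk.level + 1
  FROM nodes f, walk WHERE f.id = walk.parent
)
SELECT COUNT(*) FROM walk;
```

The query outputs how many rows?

4

Base: id=6 (n33), parent=4, level 0.
Iteration 1: join on id=4 -> n35 (id 4, parent=2, level 1).
Iteration 2: join on id=2 -> n29 (id 2, parent=1, level 2).
Iteration 3: join on id=1 -> n28 (id 1, parent=NULL, level 3).
Iteration 4: parent is NULL; no match; recursion stops.
Total rows emitted: 4.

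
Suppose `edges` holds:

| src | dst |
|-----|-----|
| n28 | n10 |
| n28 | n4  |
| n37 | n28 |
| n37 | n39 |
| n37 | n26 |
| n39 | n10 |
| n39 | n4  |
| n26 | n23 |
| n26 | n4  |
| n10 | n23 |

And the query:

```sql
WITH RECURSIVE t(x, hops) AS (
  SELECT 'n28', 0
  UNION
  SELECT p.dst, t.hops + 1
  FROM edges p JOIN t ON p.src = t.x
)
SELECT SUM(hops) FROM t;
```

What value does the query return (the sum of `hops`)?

Base: (n28, hops=0).
Iteration 1: edges from {n28} -> (n10, hops=1), (n4, hops=1).
Iteration 2: edges from {n10,n4} -> (n23, hops=2).
Iteration 3: no outgoing edges from {n23}; recursion stops.
SUM(hops) = 0 + 1 + 1 + 2 = 4.

4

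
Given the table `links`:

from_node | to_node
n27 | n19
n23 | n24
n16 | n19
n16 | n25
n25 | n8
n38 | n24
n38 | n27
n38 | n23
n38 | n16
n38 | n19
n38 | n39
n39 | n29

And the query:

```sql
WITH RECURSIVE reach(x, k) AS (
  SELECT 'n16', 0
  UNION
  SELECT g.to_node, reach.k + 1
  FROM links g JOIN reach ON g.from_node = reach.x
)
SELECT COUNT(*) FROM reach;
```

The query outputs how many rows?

4

Base: (n16, k=0).
Iteration 1: edges from {n16} -> (n19, k=1), (n25, k=1).
Iteration 2: edges from {n19,n25} -> (n8, k=2).
Iteration 3: no outgoing edges from {n8}; recursion stops.
Total rows emitted: 4.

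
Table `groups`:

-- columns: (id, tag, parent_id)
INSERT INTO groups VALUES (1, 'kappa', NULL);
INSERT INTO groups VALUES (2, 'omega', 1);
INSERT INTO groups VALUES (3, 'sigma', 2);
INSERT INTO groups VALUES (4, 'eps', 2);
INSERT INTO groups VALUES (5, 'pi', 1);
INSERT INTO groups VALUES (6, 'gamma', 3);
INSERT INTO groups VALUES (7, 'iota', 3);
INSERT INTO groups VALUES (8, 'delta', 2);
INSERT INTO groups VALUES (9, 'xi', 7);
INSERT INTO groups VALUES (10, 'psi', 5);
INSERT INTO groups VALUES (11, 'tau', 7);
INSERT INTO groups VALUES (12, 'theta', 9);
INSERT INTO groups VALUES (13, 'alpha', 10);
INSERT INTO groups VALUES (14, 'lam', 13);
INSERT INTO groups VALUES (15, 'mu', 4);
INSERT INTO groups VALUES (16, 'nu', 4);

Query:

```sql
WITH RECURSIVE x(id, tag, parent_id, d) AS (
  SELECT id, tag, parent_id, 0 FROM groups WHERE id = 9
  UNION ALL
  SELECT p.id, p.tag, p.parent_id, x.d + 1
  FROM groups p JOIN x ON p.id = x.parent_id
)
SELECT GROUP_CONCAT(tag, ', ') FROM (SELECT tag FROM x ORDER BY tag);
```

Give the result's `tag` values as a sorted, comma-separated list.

iota, kappa, omega, sigma, xi

Base: id=9 (xi), parent_id=7, d 0.
Iteration 1: join on id=7 -> iota (id 7, parent_id=3, d 1).
Iteration 2: join on id=3 -> sigma (id 3, parent_id=2, d 2).
Iteration 3: join on id=2 -> omega (id 2, parent_id=1, d 3).
Iteration 4: join on id=1 -> kappa (id 1, parent_id=NULL, d 4).
Iteration 5: parent_id is NULL; no match; recursion stops.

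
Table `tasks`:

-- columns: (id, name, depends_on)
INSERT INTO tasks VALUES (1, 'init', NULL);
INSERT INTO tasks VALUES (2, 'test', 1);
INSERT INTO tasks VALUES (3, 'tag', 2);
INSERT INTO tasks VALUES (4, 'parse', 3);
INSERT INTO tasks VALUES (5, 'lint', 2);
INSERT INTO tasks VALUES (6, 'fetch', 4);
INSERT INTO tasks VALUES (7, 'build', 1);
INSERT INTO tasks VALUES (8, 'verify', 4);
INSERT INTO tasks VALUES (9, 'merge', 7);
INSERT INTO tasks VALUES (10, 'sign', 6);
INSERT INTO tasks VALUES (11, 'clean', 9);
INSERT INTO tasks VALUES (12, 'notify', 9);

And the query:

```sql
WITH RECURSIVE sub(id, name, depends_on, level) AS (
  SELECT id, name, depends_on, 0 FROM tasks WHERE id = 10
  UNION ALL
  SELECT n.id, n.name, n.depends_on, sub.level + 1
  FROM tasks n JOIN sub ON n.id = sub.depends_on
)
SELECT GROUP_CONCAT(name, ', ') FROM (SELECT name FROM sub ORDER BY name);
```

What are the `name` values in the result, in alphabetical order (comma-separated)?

fetch, init, parse, sign, tag, test

Base: id=10 (sign), depends_on=6, level 0.
Iteration 1: join on id=6 -> fetch (id 6, depends_on=4, level 1).
Iteration 2: join on id=4 -> parse (id 4, depends_on=3, level 2).
Iteration 3: join on id=3 -> tag (id 3, depends_on=2, level 3).
Iteration 4: join on id=2 -> test (id 2, depends_on=1, level 4).
Iteration 5: join on id=1 -> init (id 1, depends_on=NULL, level 5).
Iteration 6: depends_on is NULL; no match; recursion stops.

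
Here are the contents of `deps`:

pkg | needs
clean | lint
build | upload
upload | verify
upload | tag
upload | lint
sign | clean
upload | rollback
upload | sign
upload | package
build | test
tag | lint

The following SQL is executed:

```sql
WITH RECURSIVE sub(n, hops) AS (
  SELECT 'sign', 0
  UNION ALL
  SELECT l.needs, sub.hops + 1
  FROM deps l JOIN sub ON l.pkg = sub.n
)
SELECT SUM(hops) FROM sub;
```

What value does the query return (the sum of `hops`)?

3

Base: (sign, hops=0).
Iteration 1: edges from {sign} -> (clean, hops=1).
Iteration 2: edges from {clean} -> (lint, hops=2).
Iteration 3: no outgoing edges from {lint}; recursion stops.
SUM(hops) = 0 + 1 + 2 = 3.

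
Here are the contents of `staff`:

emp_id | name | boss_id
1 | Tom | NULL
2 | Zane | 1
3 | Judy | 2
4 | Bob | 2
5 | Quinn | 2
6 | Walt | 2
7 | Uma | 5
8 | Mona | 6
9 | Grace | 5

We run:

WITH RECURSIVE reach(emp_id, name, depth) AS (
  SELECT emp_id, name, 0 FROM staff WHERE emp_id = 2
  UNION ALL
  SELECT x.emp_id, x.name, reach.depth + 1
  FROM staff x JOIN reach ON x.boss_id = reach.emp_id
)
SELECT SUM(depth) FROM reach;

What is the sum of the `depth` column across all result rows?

10

Base: emp_id=2 (Zane) at depth 0.
Iteration 1: rows with boss_id in {2} -> Judy (id 3, depth 1), Bob (id 4, depth 1), Quinn (id 5, depth 1), Walt (id 6, depth 1).
Iteration 2: rows with boss_id in {3,4,5,6} -> Uma (id 7, depth 2), Mona (id 8, depth 2), Grace (id 9, depth 2).
Iteration 3: no rows with boss_id in {7,8,9}; recursion stops.
SUM(depth) = 0 + 1 + 1 + 1 + 1 + 2 + 2 + 2 = 10.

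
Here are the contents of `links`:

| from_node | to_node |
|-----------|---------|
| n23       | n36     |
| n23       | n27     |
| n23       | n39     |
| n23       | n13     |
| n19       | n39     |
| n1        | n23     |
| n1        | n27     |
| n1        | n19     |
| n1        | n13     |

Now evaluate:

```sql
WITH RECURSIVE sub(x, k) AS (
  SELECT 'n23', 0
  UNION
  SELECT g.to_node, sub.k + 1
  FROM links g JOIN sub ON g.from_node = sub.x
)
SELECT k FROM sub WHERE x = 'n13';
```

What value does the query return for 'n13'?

Base: (n23, k=0).
Iteration 1: edges from {n23} -> (n13, k=1), (n27, k=1), (n36, k=1), (n39, k=1).
Iteration 2: no outgoing edges from {n13,n27,n36,n39}; recursion stops.

1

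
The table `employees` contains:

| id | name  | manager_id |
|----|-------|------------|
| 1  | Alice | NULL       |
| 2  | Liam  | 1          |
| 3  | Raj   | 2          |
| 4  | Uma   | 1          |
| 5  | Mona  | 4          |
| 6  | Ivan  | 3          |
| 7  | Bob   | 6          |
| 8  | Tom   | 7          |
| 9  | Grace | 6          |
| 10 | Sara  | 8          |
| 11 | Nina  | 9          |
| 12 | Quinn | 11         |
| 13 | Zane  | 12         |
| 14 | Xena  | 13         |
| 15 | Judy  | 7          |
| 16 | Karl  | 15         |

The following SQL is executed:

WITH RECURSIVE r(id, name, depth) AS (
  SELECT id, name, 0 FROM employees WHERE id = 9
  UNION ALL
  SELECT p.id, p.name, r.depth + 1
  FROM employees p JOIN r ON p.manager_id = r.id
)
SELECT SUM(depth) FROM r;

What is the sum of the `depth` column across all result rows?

Base: id=9 (Grace) at depth 0.
Iteration 1: rows with manager_id in {9} -> Nina (id 11, depth 1).
Iteration 2: rows with manager_id in {11} -> Quinn (id 12, depth 2).
Iteration 3: rows with manager_id in {12} -> Zane (id 13, depth 3).
Iteration 4: rows with manager_id in {13} -> Xena (id 14, depth 4).
Iteration 5: no rows with manager_id in {14}; recursion stops.
SUM(depth) = 0 + 1 + 2 + 3 + 4 = 10.

10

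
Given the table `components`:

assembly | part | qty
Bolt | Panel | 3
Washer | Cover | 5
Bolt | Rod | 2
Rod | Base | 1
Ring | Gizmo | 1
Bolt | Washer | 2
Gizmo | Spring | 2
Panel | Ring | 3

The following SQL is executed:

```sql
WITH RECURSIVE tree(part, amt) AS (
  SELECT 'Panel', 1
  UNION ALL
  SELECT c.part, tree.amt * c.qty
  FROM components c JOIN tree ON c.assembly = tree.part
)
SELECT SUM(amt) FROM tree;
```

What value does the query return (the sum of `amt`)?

13

Base: (Panel, amt=1).
Iteration 1: components of {Panel} -> Ring = 1*3 = 3.
Iteration 2: components of {Ring} -> Gizmo = 3*1 = 3.
Iteration 3: components of {Gizmo} -> Spring = 3*2 = 6.
Iteration 4: no further components; recursion stops.
SUM(amt) = 1 + 3 + 3 + 6 = 13.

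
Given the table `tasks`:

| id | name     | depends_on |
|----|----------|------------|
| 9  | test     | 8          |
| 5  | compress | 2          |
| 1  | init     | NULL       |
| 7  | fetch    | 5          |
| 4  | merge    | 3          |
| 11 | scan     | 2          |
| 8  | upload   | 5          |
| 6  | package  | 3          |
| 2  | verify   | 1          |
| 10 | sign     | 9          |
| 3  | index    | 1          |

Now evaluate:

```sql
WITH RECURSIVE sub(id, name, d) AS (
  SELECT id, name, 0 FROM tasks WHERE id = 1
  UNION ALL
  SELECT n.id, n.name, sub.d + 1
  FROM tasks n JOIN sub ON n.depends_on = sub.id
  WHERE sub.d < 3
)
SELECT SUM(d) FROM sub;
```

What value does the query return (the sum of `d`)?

Base: id=1 (init) at d 0.
Iteration 1: rows with depends_on in {1} -> verify (id 2, d 1), index (id 3, d 1).
Iteration 2: rows with depends_on in {2,3} -> merge (id 4, d 2), compress (id 5, d 2), package (id 6, d 2), scan (id 11, d 2).
Iteration 3: rows with depends_on in {4,5,6,11} -> fetch (id 7, d 3), upload (id 8, d 3).
Iteration 4: d < 3 fails for all current rows; recursion stops.
SUM(d) = 0 + 1 + 1 + 2 + 2 + 2 + 2 + 3 + 3 = 16.

16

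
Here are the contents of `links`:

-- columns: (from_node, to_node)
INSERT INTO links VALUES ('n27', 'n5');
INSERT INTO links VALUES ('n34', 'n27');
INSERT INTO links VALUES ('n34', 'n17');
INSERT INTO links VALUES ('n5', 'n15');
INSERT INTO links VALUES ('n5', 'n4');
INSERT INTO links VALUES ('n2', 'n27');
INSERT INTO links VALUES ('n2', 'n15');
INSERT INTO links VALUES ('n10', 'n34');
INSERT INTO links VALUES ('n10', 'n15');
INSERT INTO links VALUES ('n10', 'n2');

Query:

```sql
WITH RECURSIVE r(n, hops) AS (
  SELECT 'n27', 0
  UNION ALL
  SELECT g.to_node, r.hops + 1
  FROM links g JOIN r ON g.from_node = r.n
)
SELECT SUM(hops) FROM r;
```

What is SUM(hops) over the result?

Base: (n27, hops=0).
Iteration 1: edges from {n27} -> (n5, hops=1).
Iteration 2: edges from {n5} -> (n15, hops=2), (n4, hops=2).
Iteration 3: no outgoing edges from {n15,n4}; recursion stops.
SUM(hops) = 0 + 1 + 2 + 2 = 5.

5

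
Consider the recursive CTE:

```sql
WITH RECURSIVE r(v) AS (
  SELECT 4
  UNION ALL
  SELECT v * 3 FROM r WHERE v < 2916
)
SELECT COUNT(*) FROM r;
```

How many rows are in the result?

7

Base: v=4.
Iteration 1: 4 < 2916 holds -> v = 4 * 3 = 12.
Iteration 2: 12 < 2916 holds -> v = 12 * 3 = 36.
Iteration 3: 36 < 2916 holds -> v = 36 * 3 = 108.
Iteration 4: 108 < 2916 holds -> v = 108 * 3 = 324.
Iteration 5: 324 < 2916 holds -> v = 324 * 3 = 972.
Iteration 6: 972 < 2916 holds -> v = 972 * 3 = 2916.
Iteration 7: 2916 < 2916 fails; recursion stops.
Total rows emitted: 7.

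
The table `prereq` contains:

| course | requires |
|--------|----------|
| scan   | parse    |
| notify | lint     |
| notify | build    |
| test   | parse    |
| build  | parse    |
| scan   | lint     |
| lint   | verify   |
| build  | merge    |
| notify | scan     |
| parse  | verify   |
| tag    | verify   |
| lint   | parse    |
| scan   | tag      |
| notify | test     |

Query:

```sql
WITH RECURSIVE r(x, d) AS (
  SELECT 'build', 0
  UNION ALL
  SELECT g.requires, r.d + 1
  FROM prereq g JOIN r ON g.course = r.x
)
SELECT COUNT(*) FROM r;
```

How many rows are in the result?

Base: (build, d=0).
Iteration 1: edges from {build} -> (merge, d=1), (parse, d=1).
Iteration 2: edges from {merge,parse} -> (verify, d=2).
Iteration 3: no outgoing edges from {verify}; recursion stops.
Total rows emitted: 4.

4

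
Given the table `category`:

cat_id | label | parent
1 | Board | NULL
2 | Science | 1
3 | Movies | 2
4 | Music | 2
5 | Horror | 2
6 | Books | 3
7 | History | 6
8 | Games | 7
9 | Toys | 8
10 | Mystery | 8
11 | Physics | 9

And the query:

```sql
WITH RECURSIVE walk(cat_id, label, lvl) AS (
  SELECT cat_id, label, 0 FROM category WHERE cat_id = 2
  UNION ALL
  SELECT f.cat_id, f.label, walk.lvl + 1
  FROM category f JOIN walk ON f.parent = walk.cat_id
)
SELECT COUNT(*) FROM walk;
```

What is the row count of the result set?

Base: cat_id=2 (Science) at lvl 0.
Iteration 1: rows with parent in {2} -> Movies (id 3, lvl 1), Music (id 4, lvl 1), Horror (id 5, lvl 1).
Iteration 2: rows with parent in {3,4,5} -> Books (id 6, lvl 2).
Iteration 3: rows with parent in {6} -> History (id 7, lvl 3).
Iteration 4: rows with parent in {7} -> Games (id 8, lvl 4).
Iteration 5: rows with parent in {8} -> Toys (id 9, lvl 5), Mystery (id 10, lvl 5).
Iteration 6: rows with parent in {9,10} -> Physics (id 11, lvl 6).
Iteration 7: no rows with parent in {11}; recursion stops.
Total rows emitted: 10.

10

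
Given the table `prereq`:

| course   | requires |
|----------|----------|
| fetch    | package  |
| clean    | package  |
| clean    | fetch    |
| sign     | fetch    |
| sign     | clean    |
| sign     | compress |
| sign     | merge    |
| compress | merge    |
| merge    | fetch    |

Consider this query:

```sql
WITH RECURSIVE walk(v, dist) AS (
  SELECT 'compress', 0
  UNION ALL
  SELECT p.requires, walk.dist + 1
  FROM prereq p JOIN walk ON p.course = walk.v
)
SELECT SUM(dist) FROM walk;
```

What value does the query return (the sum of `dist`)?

6

Base: (compress, dist=0).
Iteration 1: edges from {compress} -> (merge, dist=1).
Iteration 2: edges from {merge} -> (fetch, dist=2).
Iteration 3: edges from {fetch} -> (package, dist=3).
Iteration 4: no outgoing edges from {package}; recursion stops.
SUM(dist) = 0 + 1 + 2 + 3 = 6.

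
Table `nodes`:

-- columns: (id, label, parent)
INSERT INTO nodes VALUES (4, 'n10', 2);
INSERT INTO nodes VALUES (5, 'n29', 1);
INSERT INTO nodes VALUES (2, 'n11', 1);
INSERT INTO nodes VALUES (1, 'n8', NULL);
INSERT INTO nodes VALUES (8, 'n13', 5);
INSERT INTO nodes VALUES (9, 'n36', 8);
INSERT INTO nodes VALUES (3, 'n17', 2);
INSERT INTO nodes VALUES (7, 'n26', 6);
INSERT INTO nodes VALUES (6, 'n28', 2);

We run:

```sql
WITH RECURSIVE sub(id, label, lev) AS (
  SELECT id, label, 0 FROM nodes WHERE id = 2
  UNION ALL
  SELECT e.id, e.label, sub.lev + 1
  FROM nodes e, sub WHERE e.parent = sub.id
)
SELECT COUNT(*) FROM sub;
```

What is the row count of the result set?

5

Base: id=2 (n11) at lev 0.
Iteration 1: rows with parent in {2} -> n17 (id 3, lev 1), n10 (id 4, lev 1), n28 (id 6, lev 1).
Iteration 2: rows with parent in {3,4,6} -> n26 (id 7, lev 2).
Iteration 3: no rows with parent in {7}; recursion stops.
Total rows emitted: 5.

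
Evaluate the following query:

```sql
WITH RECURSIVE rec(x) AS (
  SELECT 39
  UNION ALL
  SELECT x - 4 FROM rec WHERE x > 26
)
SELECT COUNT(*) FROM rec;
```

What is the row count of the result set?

5

Base: x=39.
Iteration 1: 39 > 26 holds -> x = 39 - 4 = 35.
Iteration 2: 35 > 26 holds -> x = 35 - 4 = 31.
Iteration 3: 31 > 26 holds -> x = 31 - 4 = 27.
Iteration 4: 27 > 26 holds -> x = 27 - 4 = 23.
Iteration 5: 23 > 26 fails; recursion stops.
Total rows emitted: 5.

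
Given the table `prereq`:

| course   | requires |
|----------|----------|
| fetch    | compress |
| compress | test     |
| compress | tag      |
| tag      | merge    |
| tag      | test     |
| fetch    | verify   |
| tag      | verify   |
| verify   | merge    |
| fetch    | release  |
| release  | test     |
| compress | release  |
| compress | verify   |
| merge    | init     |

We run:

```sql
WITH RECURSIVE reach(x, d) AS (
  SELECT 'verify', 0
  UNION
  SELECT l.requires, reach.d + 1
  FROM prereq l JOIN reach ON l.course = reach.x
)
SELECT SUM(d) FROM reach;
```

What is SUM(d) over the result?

3

Base: (verify, d=0).
Iteration 1: edges from {verify} -> (merge, d=1).
Iteration 2: edges from {merge} -> (init, d=2).
Iteration 3: no outgoing edges from {init}; recursion stops.
SUM(d) = 0 + 1 + 2 = 3.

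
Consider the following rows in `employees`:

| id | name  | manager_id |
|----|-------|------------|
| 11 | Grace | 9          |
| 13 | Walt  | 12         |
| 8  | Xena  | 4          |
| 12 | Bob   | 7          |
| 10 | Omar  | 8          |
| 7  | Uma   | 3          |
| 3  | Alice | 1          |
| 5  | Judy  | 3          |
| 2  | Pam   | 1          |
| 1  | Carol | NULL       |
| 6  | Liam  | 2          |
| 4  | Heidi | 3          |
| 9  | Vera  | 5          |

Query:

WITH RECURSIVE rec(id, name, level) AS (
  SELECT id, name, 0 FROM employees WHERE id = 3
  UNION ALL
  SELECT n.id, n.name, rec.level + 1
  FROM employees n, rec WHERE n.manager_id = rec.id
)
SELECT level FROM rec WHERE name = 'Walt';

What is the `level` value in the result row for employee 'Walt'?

Base: id=3 (Alice) at level 0.
Iteration 1: rows with manager_id in {3} -> Heidi (id 4, level 1), Judy (id 5, level 1), Uma (id 7, level 1).
Iteration 2: rows with manager_id in {4,5,7} -> Xena (id 8, level 2), Vera (id 9, level 2), Bob (id 12, level 2).
Iteration 3: rows with manager_id in {8,9,12} -> Omar (id 10, level 3), Grace (id 11, level 3), Walt (id 13, level 3).
Iteration 4: no rows with manager_id in {10,11,13}; recursion stops.

3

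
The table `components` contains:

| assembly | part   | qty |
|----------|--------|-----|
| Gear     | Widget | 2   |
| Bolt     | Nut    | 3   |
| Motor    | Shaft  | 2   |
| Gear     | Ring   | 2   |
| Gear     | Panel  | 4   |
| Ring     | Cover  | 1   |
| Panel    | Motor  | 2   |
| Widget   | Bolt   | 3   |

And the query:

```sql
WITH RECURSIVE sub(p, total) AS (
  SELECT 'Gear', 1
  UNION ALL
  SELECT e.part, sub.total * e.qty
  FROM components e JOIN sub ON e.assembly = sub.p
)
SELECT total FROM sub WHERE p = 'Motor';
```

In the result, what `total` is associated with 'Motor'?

8

Base: (Gear, total=1).
Iteration 1: components of {Gear} -> Panel = 1*4 = 4, Ring = 1*2 = 2, Widget = 1*2 = 2.
Iteration 2: components of {Panel,Ring,Widget} -> Bolt = 2*3 = 6, Cover = 2*1 = 2, Motor = 4*2 = 8.
Iteration 3: components of {Bolt,Cover,Motor} -> Nut = 6*3 = 18, Shaft = 8*2 = 16.
Iteration 4: no further components; recursion stops.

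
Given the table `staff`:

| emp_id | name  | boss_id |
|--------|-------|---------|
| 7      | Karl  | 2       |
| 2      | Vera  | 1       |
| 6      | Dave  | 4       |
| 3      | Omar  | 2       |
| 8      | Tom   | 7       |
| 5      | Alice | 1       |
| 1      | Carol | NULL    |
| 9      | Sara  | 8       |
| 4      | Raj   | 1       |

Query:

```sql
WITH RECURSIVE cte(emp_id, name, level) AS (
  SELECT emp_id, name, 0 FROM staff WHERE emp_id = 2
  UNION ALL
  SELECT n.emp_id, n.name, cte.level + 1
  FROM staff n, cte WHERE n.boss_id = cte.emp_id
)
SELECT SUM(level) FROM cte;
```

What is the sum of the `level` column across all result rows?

Base: emp_id=2 (Vera) at level 0.
Iteration 1: rows with boss_id in {2} -> Omar (id 3, level 1), Karl (id 7, level 1).
Iteration 2: rows with boss_id in {3,7} -> Tom (id 8, level 2).
Iteration 3: rows with boss_id in {8} -> Sara (id 9, level 3).
Iteration 4: no rows with boss_id in {9}; recursion stops.
SUM(level) = 0 + 1 + 1 + 2 + 3 = 7.

7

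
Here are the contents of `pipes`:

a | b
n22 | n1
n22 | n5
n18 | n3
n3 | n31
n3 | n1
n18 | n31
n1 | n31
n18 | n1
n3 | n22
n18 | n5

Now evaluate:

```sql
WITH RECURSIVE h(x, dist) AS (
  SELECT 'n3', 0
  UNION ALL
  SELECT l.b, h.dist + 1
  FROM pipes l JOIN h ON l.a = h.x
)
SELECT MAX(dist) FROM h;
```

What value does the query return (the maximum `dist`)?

Base: (n3, dist=0).
Iteration 1: edges from {n3} -> (n1, dist=1), (n22, dist=1), (n31, dist=1).
Iteration 2: edges from {n1,n22,n31} -> (n1, dist=2), (n31, dist=2), (n5, dist=2).
Iteration 3: edges from {n1,n31,n5} -> (n31, dist=3).
Iteration 4: no outgoing edges from {n31}; recursion stops.
dist values: 0, 1, 1, 1, 2, 2, 2, 3; the maximum is 3.

3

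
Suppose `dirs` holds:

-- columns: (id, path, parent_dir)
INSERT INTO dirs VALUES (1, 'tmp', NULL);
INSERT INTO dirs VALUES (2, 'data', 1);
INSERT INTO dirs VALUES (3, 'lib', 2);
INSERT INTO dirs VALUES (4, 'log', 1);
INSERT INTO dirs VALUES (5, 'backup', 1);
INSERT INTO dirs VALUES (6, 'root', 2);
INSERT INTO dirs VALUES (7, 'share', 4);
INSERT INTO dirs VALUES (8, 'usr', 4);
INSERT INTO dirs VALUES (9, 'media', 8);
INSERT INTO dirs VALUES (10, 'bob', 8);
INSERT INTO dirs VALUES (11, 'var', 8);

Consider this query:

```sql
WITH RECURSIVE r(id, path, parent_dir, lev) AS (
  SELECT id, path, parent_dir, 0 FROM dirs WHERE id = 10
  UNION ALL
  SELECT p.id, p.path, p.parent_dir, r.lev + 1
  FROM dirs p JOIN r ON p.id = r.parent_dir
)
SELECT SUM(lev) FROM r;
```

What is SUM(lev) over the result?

Base: id=10 (bob), parent_dir=8, lev 0.
Iteration 1: join on id=8 -> usr (id 8, parent_dir=4, lev 1).
Iteration 2: join on id=4 -> log (id 4, parent_dir=1, lev 2).
Iteration 3: join on id=1 -> tmp (id 1, parent_dir=NULL, lev 3).
Iteration 4: parent_dir is NULL; no match; recursion stops.
SUM(lev) = 0 + 1 + 2 + 3 = 6.

6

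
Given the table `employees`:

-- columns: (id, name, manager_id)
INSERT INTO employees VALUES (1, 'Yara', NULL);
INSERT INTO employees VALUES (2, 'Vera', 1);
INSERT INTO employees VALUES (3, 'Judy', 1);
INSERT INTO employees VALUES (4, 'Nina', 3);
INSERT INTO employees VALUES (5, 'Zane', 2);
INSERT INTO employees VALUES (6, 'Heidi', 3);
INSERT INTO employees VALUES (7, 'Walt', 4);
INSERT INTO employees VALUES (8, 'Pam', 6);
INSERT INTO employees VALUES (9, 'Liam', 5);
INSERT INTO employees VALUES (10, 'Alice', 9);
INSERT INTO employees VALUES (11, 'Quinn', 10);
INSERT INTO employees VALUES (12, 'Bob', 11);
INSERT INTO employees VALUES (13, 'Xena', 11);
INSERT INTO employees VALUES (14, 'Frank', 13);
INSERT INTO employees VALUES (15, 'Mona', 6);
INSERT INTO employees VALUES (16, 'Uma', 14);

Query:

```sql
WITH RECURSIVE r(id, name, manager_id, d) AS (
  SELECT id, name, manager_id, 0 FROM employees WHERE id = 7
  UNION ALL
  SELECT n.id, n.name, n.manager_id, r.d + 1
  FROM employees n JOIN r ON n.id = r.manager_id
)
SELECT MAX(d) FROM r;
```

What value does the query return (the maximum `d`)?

Base: id=7 (Walt), manager_id=4, d 0.
Iteration 1: join on id=4 -> Nina (id 4, manager_id=3, d 1).
Iteration 2: join on id=3 -> Judy (id 3, manager_id=1, d 2).
Iteration 3: join on id=1 -> Yara (id 1, manager_id=NULL, d 3).
Iteration 4: manager_id is NULL; no match; recursion stops.
d values: 0, 1, 2, 3; the maximum is 3.

3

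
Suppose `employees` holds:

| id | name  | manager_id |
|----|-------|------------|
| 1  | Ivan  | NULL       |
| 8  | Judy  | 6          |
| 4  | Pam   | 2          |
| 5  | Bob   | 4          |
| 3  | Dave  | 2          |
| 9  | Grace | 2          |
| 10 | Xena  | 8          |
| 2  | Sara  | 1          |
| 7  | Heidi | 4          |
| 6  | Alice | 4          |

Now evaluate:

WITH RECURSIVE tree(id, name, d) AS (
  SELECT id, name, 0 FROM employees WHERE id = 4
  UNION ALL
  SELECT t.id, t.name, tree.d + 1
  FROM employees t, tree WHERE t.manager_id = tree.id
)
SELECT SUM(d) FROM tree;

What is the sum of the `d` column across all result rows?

Base: id=4 (Pam) at d 0.
Iteration 1: rows with manager_id in {4} -> Bob (id 5, d 1), Alice (id 6, d 1), Heidi (id 7, d 1).
Iteration 2: rows with manager_id in {5,6,7} -> Judy (id 8, d 2).
Iteration 3: rows with manager_id in {8} -> Xena (id 10, d 3).
Iteration 4: no rows with manager_id in {10}; recursion stops.
SUM(d) = 0 + 1 + 1 + 1 + 2 + 3 = 8.

8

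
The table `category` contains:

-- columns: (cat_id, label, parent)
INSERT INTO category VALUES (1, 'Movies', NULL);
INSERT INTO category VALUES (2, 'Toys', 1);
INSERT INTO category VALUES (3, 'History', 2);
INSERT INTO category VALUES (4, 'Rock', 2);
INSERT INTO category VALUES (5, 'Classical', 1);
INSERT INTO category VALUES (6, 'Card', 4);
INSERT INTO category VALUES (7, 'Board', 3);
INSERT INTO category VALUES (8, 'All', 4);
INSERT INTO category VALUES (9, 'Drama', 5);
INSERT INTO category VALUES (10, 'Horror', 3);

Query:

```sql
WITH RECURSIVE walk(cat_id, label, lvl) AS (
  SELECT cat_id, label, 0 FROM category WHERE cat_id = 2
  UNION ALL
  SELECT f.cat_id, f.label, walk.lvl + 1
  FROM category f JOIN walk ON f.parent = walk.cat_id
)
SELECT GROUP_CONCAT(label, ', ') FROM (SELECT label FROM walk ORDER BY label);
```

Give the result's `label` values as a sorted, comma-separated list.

Base: cat_id=2 (Toys) at lvl 0.
Iteration 1: rows with parent in {2} -> History (id 3, lvl 1), Rock (id 4, lvl 1).
Iteration 2: rows with parent in {3,4} -> Card (id 6, lvl 2), Board (id 7, lvl 2), All (id 8, lvl 2), Horror (id 10, lvl 2).
Iteration 3: no rows with parent in {6,7,8,10}; recursion stops.

All, Board, Card, History, Horror, Rock, Toys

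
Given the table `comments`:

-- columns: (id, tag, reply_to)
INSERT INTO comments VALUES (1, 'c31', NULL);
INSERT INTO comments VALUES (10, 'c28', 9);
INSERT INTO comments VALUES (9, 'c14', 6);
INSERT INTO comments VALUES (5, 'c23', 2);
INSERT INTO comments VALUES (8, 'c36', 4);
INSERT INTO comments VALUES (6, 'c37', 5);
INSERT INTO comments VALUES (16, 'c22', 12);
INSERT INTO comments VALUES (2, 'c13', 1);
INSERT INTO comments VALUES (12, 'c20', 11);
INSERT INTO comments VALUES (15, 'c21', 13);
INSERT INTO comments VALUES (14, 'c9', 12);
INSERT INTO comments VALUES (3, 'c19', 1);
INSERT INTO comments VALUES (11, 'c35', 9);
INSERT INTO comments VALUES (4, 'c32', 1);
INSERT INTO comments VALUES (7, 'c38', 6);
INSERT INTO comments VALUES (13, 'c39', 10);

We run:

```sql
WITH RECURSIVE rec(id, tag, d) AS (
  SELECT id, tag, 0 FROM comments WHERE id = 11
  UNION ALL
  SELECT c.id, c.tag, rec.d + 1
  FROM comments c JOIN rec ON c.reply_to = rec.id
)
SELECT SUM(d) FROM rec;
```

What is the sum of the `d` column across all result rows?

Base: id=11 (c35) at d 0.
Iteration 1: rows with reply_to in {11} -> c20 (id 12, d 1).
Iteration 2: rows with reply_to in {12} -> c9 (id 14, d 2), c22 (id 16, d 2).
Iteration 3: no rows with reply_to in {14,16}; recursion stops.
SUM(d) = 0 + 1 + 2 + 2 = 5.

5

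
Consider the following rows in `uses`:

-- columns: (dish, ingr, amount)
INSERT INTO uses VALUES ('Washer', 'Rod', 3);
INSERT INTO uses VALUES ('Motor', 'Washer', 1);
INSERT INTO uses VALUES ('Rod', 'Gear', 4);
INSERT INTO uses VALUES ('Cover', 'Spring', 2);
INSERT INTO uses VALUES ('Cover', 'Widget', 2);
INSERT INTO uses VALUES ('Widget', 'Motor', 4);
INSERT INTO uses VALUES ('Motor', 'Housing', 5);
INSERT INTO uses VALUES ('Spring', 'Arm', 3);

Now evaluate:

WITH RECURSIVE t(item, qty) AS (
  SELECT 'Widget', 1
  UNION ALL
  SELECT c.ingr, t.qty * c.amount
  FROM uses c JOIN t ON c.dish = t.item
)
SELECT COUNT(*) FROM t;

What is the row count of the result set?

6

Base: (Widget, qty=1).
Iteration 1: components of {Widget} -> Motor = 1*4 = 4.
Iteration 2: components of {Motor} -> Housing = 4*5 = 20, Washer = 4*1 = 4.
Iteration 3: components of {Housing,Washer} -> Rod = 4*3 = 12.
Iteration 4: components of {Rod} -> Gear = 12*4 = 48.
Iteration 5: no further components; recursion stops.
Total rows emitted: 6.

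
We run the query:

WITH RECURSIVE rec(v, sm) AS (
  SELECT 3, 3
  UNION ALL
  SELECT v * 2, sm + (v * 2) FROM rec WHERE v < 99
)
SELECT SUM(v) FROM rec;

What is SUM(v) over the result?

Base: v=3, sm=3.
Iteration 1: 3 < 99 holds -> v = 3 * 2 = 6, sm = 3 + 6 = 9.
Iteration 2: 6 < 99 holds -> v = 6 * 2 = 12, sm = 9 + 12 = 21.
Iteration 3: 12 < 99 holds -> v = 12 * 2 = 24, sm = 21 + 24 = 45.
Iteration 4: 24 < 99 holds -> v = 24 * 2 = 48, sm = 45 + 48 = 93.
Iteration 5: 48 < 99 holds -> v = 48 * 2 = 96, sm = 93 + 96 = 189.
Iteration 6: 96 < 99 holds -> v = 96 * 2 = 192, sm = 189 + 192 = 381.
Iteration 7: 192 < 99 fails; recursion stops.
SUM(v) = 3 + 6 + 12 + 24 + 48 + 96 + 192 = 381.

381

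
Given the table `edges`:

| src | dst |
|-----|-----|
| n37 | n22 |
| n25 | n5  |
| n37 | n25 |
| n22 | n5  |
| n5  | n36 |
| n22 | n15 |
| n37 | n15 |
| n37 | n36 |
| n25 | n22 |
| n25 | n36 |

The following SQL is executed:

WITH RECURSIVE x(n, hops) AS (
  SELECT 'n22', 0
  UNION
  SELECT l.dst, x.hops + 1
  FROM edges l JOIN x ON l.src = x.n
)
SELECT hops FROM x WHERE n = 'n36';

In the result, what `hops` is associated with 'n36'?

Base: (n22, hops=0).
Iteration 1: edges from {n22} -> (n15, hops=1), (n5, hops=1).
Iteration 2: edges from {n15,n5} -> (n36, hops=2).
Iteration 3: no outgoing edges from {n36}; recursion stops.

2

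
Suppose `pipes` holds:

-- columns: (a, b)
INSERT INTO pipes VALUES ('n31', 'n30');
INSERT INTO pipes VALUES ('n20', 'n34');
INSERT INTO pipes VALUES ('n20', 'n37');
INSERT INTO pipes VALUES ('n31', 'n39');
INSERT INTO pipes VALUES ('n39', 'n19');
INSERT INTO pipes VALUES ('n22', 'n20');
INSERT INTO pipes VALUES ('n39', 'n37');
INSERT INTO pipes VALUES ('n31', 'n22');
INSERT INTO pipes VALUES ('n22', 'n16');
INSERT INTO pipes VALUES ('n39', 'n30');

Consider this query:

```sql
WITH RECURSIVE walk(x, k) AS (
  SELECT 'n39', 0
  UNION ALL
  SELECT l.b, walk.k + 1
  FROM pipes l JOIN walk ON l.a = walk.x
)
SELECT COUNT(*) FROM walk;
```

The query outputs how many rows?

Base: (n39, k=0).
Iteration 1: edges from {n39} -> (n19, k=1), (n30, k=1), (n37, k=1).
Iteration 2: no outgoing edges from {n19,n30,n37}; recursion stops.
Total rows emitted: 4.

4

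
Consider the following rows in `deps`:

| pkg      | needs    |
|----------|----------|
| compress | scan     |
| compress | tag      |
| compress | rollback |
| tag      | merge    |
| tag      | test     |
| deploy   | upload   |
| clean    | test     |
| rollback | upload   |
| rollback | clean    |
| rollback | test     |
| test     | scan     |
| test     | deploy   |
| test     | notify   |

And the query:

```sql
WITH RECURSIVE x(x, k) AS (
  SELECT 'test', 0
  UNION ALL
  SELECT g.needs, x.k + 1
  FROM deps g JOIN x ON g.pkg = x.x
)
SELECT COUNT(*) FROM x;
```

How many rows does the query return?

Base: (test, k=0).
Iteration 1: edges from {test} -> (deploy, k=1), (notify, k=1), (scan, k=1).
Iteration 2: edges from {deploy,notify,scan} -> (upload, k=2).
Iteration 3: no outgoing edges from {upload}; recursion stops.
Total rows emitted: 5.

5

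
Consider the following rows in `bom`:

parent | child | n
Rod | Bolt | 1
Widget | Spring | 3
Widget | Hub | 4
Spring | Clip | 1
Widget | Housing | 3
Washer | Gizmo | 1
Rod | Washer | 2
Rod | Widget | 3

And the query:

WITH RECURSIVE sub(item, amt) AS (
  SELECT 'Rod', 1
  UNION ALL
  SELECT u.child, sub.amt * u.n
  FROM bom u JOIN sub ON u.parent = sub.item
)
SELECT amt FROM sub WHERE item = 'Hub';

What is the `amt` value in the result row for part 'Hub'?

12

Base: (Rod, amt=1).
Iteration 1: components of {Rod} -> Bolt = 1*1 = 1, Washer = 1*2 = 2, Widget = 1*3 = 3.
Iteration 2: components of {Bolt,Washer,Widget} -> Gizmo = 2*1 = 2, Housing = 3*3 = 9, Hub = 3*4 = 12, Spring = 3*3 = 9.
Iteration 3: components of {Gizmo,Housing,Hub,Spring} -> Clip = 9*1 = 9.
Iteration 4: no further components; recursion stops.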